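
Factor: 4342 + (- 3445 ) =3^1*13^1*23^1  =  897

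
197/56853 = 197/56853 = 0.00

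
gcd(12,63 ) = 3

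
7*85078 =595546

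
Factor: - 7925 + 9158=3^2*137^1  =  1233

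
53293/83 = 53293/83 = 642.08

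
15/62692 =15/62692 = 0.00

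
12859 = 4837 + 8022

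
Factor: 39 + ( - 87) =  - 48 = - 2^4*3^1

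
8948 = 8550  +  398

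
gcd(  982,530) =2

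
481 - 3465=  - 2984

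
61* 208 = 12688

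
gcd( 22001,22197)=49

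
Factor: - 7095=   - 3^1*5^1*11^1 * 43^1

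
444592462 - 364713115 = 79879347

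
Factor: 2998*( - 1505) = -2^1*5^1 * 7^1*43^1*1499^1=- 4511990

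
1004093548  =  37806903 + 966286645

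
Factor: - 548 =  -2^2*137^1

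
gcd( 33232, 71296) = 16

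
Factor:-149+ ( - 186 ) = - 335= - 5^1*67^1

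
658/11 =59+ 9/11 =59.82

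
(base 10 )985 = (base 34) sx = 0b1111011001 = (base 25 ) 1EA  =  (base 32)up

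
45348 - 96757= -51409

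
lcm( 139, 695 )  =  695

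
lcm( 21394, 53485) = 106970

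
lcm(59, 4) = 236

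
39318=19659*2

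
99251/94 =99251/94= 1055.86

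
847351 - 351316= 496035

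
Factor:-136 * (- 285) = 38760 =2^3*3^1*5^1*17^1*19^1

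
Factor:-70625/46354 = -2^( - 1)*5^4 * 7^(-2 )*11^( - 1 )*43^( - 1)*113^1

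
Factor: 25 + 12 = 37^1= 37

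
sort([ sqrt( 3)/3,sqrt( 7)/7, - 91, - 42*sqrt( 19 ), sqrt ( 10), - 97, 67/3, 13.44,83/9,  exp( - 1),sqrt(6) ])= [ -42 * sqrt(19), - 97,- 91 , exp( - 1),sqrt(7)/7, sqrt(3 ) /3,sqrt ( 6),sqrt( 10),83/9,13.44,  67/3 ]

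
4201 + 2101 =6302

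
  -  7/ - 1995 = 1/285 = 0.00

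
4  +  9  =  13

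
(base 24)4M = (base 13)91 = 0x76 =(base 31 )3p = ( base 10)118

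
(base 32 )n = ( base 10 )23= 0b10111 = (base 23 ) 10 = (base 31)N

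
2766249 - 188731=2577518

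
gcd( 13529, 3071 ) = 83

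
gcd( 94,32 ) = 2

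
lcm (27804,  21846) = 305844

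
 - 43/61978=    - 1 + 61935/61978= -0.00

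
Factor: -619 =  - 619^1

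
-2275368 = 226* ( - 10068 ) 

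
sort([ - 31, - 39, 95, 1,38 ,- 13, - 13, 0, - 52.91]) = [ - 52.91,-39, - 31, - 13, - 13 , 0, 1, 38, 95]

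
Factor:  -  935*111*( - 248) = 25738680 = 2^3*3^1*5^1*11^1*17^1*31^1*37^1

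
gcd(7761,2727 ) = 3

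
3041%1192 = 657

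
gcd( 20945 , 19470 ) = 295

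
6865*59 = 405035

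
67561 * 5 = 337805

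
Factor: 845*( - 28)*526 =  - 12445160 = - 2^3*5^1*7^1*13^2 * 263^1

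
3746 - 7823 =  - 4077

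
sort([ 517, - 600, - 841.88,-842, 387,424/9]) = [ -842,  -  841.88, - 600,424/9,387, 517]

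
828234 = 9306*89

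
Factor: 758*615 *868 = 404635560=2^3*3^1*5^1*7^1*31^1*41^1*379^1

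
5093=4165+928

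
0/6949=0 = 0.00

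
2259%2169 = 90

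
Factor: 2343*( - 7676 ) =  - 17984868 = - 2^2 *3^1*11^1*  19^1*71^1*101^1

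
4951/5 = 4951/5 = 990.20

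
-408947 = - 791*517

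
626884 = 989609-362725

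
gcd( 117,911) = 1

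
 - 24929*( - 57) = 1420953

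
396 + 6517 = 6913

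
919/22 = 41+17/22 = 41.77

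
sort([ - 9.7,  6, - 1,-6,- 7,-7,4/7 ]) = [ - 9.7, - 7,-7, - 6,-1 , 4/7 , 6]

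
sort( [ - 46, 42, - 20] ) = [ - 46,  -  20,42]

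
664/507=664/507=1.31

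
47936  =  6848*7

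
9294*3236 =30075384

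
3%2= 1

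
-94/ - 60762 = 47/30381 = 0.00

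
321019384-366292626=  - 45273242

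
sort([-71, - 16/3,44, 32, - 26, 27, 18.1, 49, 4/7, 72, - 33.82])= [ - 71, - 33.82, - 26,-16/3,4/7,18.1, 27, 32, 44 , 49,72]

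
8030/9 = 8030/9 = 892.22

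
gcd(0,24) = 24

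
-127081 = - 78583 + - 48498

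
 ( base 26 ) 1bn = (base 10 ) 985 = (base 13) 5aa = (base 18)30D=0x3D9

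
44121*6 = 264726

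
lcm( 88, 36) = 792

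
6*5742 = 34452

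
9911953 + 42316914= 52228867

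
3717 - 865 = 2852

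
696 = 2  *348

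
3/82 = 3/82  =  0.04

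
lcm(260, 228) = 14820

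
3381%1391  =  599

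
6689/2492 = 2 + 1705/2492= 2.68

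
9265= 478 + 8787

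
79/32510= 79/32510 =0.00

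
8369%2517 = 818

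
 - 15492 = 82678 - 98170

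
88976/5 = 88976/5 =17795.20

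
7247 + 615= 7862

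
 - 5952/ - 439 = 13 + 245/439= 13.56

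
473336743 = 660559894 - 187223151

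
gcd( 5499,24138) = 9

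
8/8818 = 4/4409 = 0.00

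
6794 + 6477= 13271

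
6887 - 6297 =590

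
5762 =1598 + 4164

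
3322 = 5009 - 1687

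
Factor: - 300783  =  -3^1*7^1 * 14323^1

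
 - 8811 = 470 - 9281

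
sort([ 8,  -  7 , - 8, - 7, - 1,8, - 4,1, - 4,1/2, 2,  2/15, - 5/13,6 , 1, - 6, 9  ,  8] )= [ - 8, - 7, -7,- 6, - 4, - 4, - 1, - 5/13,2/15,1/2,1 , 1,2,6,8, 8,8, 9 ]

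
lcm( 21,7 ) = 21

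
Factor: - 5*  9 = -3^2 *5^1 =- 45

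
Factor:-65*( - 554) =36010  =  2^1*5^1*13^1*277^1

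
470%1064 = 470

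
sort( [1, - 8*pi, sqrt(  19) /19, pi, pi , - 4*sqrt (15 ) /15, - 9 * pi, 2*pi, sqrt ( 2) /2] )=[ - 9*pi, -8*pi, - 4*sqrt(15)/15, sqrt( 19 )/19, sqrt (2 ) /2,1,pi, pi,2*pi] 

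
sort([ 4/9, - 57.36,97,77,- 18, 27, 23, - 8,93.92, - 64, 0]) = [ - 64,-57.36,-18, - 8,0, 4/9, 23,27,77 , 93.92 , 97 ]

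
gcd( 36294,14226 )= 6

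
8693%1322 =761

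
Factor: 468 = 2^2*3^2*13^1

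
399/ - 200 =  - 2+1/200 = -2.00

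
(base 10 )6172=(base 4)1200130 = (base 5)144142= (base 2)1100000011100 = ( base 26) 93A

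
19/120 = 19/120 =0.16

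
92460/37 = 2498  +  34/37 =2498.92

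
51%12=3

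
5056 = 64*79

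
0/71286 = 0 = 0.00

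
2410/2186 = 1+112/1093 = 1.10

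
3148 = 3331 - 183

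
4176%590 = 46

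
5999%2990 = 19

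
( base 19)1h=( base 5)121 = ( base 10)36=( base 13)2a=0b100100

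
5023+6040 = 11063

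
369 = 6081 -5712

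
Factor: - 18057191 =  - 251^1*71941^1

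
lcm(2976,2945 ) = 282720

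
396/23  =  396/23 = 17.22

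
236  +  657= 893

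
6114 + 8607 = 14721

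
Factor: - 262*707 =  - 185234  =  - 2^1*7^1*101^1 * 131^1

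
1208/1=1208 = 1208.00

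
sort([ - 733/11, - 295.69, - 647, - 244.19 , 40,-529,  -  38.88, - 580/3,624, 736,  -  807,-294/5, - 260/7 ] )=[-807, - 647,-529, - 295.69,-244.19,-580/3,-733/11,-294/5, - 38.88, - 260/7, 40, 624, 736 ] 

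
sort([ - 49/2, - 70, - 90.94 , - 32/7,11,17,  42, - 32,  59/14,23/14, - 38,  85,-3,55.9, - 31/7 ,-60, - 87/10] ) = [ - 90.94,  -  70, - 60, - 38,-32, - 49/2, - 87/10, - 32/7, - 31/7, - 3,23/14, 59/14,11, 17,42,55.9,85 ]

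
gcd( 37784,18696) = 8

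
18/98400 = 3/16400 = 0.00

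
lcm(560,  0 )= 0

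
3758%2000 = 1758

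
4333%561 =406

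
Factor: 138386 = 2^1*69193^1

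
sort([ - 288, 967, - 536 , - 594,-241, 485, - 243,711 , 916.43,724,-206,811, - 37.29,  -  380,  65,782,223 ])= [  -  594,  -  536,- 380,-288,-243, - 241,  -  206 ,-37.29,65,223,  485, 711,  724, 782,811, 916.43,967]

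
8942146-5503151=3438995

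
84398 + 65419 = 149817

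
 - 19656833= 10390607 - 30047440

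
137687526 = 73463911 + 64223615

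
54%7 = 5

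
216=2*108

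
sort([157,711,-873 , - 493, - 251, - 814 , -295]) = [ - 873, - 814, - 493, - 295, - 251, 157,711]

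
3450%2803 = 647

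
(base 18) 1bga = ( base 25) fcj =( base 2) 10010111011110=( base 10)9694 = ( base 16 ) 25DE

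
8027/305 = 8027/305 = 26.32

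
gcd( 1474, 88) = 22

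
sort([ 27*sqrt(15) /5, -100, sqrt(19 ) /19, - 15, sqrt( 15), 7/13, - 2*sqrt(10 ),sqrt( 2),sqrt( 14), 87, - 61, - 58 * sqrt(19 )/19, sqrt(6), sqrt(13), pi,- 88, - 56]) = [ - 100, - 88, - 61, - 56 , - 15, - 58*sqrt( 19)/19, - 2*sqrt(10),  sqrt(19 ) /19, 7/13, sqrt( 2),sqrt (6), pi, sqrt( 13), sqrt(14 ), sqrt(15),27*sqrt(15 )/5, 87]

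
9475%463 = 215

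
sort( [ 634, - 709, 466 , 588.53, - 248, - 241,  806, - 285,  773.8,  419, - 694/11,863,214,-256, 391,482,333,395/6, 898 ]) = [ -709,- 285, -256, - 248,-241,- 694/11, 395/6, 214,  333,391 , 419,466 , 482,588.53,634, 773.8,  806,863, 898]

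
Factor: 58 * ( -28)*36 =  - 2^5 *3^2*7^1 * 29^1 = - 58464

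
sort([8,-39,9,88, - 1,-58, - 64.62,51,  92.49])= [ - 64.62, - 58 , - 39, - 1,  8, 9,51 , 88,92.49 ] 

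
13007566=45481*286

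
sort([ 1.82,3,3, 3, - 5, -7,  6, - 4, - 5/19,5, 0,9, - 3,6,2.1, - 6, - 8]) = [ - 8, - 7, - 6, - 5, - 4, - 3, - 5/19,0,1.82,2.1,  3,3,3,5 , 6, 6, 9]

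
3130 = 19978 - 16848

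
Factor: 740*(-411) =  - 304140 = - 2^2 * 3^1 * 5^1*37^1*137^1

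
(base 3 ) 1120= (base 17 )28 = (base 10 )42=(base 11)39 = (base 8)52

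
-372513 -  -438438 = 65925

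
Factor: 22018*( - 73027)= -1607908486 = -2^1*101^1*103^1 *109^1*709^1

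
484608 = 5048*96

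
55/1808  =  55/1808 = 0.03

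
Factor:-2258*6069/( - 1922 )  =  6851901/961 =3^1*7^1*17^2*31^( - 2 )*1129^1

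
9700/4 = 2425 = 2425.00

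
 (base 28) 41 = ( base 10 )113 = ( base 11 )A3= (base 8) 161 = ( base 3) 11012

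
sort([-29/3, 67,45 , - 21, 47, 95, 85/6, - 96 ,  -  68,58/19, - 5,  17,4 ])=[  -  96, - 68, - 21, - 29/3, - 5, 58/19, 4,85/6,17, 45, 47, 67, 95 ]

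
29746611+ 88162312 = 117908923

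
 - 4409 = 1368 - 5777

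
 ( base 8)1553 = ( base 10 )875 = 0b1101101011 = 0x36b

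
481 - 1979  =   - 1498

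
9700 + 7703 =17403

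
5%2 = 1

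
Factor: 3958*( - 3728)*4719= - 69630845856 = - 2^5*3^1*11^2*13^1*233^1*1979^1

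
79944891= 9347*8553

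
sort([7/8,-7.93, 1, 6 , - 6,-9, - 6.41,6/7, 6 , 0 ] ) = [-9, - 7.93, - 6.41, - 6 , 0,6/7,7/8,1,6, 6] 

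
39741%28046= 11695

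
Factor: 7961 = 19^1*419^1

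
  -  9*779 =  - 7011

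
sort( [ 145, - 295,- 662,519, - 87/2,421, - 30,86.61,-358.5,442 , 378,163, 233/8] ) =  [  -  662, - 358.5, - 295, - 87/2, - 30 , 233/8,  86.61,145, 163, 378, 421, 442,519 ]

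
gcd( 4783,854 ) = 1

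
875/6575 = 35/263 = 0.13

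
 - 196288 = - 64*3067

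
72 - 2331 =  - 2259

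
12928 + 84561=97489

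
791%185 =51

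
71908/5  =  71908/5   =  14381.60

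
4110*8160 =33537600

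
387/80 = 387/80 = 4.84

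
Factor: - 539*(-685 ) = 5^1*7^2*11^1*137^1 = 369215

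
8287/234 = 35 + 97/234= 35.41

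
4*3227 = 12908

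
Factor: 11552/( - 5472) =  - 3^ ( - 2)*19^1 = - 19/9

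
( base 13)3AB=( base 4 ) 22020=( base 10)648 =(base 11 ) 53a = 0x288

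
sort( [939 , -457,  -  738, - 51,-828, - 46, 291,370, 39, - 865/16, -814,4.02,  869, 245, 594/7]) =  [ - 828,-814,-738, - 457, - 865/16, - 51,-46,  4.02, 39,  594/7,245, 291, 370 , 869, 939]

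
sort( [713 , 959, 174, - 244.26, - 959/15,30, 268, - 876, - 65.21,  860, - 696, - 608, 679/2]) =[- 876, - 696, - 608 , - 244.26, - 65.21, - 959/15, 30,174, 268, 679/2,713, 860, 959] 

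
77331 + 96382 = 173713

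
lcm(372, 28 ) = 2604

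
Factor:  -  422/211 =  - 2^1 = - 2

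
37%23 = 14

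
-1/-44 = 1/44 = 0.02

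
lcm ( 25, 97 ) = 2425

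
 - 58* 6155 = -356990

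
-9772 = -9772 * 1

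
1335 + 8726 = 10061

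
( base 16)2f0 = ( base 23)19g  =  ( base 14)3BA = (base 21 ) 1eh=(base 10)752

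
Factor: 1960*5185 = 2^3 * 5^2*7^2*17^1*61^1 = 10162600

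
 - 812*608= - 493696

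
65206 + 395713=460919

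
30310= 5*6062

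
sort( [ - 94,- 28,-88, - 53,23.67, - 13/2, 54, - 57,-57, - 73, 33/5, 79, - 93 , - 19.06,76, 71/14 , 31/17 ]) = [ - 94, - 93,  -  88, - 73,-57, - 57 , - 53 , - 28,  -  19.06, - 13/2 , 31/17,71/14, 33/5,23.67, 54,  76, 79 ] 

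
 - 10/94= - 1 + 42/47 = -0.11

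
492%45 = 42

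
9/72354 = 3/24118=0.00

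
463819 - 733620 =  - 269801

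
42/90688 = 21/45344 = 0.00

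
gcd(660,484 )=44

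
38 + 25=63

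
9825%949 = 335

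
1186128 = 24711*48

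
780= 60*13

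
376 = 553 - 177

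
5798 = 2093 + 3705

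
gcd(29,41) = 1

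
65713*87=5717031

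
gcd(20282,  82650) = 2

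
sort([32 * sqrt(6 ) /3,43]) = [32*sqrt(6)/3, 43]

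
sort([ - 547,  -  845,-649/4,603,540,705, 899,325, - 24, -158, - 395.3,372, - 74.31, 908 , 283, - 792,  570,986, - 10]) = [-845, - 792, - 547, - 395.3, - 649/4, - 158, - 74.31, - 24, - 10, 283,325,372, 540,570,603, 705,899 , 908,986]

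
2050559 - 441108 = 1609451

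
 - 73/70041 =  - 1 + 69968/70041 = - 0.00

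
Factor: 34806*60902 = 2^2*3^1*37^1 * 823^1*5801^1 =2119755012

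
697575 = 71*9825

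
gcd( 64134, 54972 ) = 9162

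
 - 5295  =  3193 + -8488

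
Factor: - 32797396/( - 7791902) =16398698/3895951 = 2^1*151^( - 1)*25801^(  -  1 ) * 8199349^1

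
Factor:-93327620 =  - 2^2*5^1*17^1*19^1*14447^1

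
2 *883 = 1766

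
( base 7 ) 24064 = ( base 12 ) 3724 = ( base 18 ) 113a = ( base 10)6220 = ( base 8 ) 14114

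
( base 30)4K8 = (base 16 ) 1070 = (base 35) 3F8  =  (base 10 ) 4208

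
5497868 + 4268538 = 9766406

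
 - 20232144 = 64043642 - 84275786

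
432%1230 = 432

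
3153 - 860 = 2293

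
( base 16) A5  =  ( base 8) 245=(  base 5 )1130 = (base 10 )165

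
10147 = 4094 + 6053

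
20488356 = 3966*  5166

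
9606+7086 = 16692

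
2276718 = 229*9942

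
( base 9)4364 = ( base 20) 80H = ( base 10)3217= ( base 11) 2465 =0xc91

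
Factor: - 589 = - 19^1 * 31^1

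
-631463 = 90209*(-7)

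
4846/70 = 2423/35 = 69.23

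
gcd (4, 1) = 1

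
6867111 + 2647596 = 9514707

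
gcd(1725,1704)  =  3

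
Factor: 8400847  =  7^1*13^1*92317^1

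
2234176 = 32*69818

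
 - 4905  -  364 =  - 5269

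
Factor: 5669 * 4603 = 26094407=4603^1*5669^1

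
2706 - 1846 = 860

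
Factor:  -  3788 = -2^2*947^1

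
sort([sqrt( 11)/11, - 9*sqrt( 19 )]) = [ -9*sqrt(19 ), sqrt(11)/11 ]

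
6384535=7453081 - 1068546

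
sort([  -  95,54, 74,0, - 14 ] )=[ - 95, - 14,0, 54, 74]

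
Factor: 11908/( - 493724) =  - 7^( - 2 ) * 11^(- 1 )*13^1 = - 13/539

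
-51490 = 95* ( - 542 ) 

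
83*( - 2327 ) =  - 193141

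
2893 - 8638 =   -  5745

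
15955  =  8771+7184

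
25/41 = 25/41 = 0.61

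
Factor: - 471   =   - 3^1*157^1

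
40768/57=715 + 13/57 =715.23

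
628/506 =314/253=1.24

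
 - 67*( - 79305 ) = 5313435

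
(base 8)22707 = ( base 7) 40124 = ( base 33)8T2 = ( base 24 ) gin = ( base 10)9671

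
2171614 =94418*23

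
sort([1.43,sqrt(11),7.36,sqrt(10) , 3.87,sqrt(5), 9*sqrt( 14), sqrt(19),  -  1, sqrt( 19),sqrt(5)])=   [ - 1,1.43, sqrt(5),  sqrt(5),sqrt( 10) , sqrt(11),3.87, sqrt(19 ), sqrt( 19) , 7.36,9* sqrt( 14)]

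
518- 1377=  -  859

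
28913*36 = 1040868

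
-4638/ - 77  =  60 + 18/77 = 60.23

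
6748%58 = 20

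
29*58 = 1682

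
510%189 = 132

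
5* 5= 25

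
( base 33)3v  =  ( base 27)4M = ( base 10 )130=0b10000010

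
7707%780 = 687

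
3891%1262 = 105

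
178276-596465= -418189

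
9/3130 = 9/3130 = 0.00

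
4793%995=813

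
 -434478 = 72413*( - 6 )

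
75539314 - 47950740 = 27588574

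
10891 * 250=2722750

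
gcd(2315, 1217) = 1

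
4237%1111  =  904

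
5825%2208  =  1409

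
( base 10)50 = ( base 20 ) 2a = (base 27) 1n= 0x32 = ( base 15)35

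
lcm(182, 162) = 14742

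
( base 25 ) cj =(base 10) 319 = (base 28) bb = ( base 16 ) 13F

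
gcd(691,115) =1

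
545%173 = 26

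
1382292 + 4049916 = 5432208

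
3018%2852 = 166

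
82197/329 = 249 + 276/329 = 249.84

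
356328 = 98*3636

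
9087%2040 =927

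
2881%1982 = 899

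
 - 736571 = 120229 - 856800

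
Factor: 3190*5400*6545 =2^4 * 3^3 * 5^4* 7^1*11^2 * 17^1*29^1 = 112744170000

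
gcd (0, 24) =24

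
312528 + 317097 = 629625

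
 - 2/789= - 2/789= - 0.00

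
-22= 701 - 723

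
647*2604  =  1684788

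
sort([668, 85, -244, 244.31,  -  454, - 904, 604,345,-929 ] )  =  [ - 929, - 904, - 454,-244, 85, 244.31,345,604 , 668]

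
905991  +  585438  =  1491429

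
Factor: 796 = 2^2 *199^1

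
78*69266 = 5402748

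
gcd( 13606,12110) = 2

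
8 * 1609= 12872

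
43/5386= 43/5386 = 0.01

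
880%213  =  28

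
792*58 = 45936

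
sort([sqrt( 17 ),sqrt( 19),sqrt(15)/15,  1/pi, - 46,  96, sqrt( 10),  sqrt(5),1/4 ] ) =[ - 46,1/4,sqrt( 15)/15,  1/pi,sqrt( 5),sqrt(10),sqrt( 17) , sqrt( 19), 96]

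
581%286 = 9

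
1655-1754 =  - 99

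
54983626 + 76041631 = 131025257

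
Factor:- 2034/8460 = - 2^( - 1) * 5^(-1)*47^(- 1 )*113^1 = - 113/470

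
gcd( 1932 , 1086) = 6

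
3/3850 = 3/3850  =  0.00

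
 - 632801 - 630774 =  -  1263575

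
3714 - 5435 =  - 1721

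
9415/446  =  21 +49/446=21.11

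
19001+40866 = 59867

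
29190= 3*9730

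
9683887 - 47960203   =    -  38276316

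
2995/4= 2995/4 = 748.75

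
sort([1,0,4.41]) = [ 0, 1,4.41] 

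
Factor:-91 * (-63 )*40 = 2^3*3^2*5^1*7^2*13^1 = 229320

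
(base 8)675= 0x1bd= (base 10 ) 445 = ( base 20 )125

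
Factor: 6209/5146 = 2^( - 1)*7^1 * 31^(-1) *83^(  -  1 )*887^1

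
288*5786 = 1666368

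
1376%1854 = 1376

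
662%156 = 38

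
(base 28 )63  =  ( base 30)5l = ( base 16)AB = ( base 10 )171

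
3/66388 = 3/66388 = 0.00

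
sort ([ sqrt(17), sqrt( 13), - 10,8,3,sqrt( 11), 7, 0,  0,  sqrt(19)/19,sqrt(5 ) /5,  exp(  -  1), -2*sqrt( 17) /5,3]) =[-10, - 2*sqrt( 17) /5,0,0,sqrt( 19) /19,  exp(- 1) , sqrt (5)/5,3,3,sqrt(11 ), sqrt( 13),sqrt( 17 ),7,8 ] 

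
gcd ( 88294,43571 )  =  1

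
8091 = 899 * 9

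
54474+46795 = 101269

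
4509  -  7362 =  - 2853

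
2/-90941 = - 2/90941 = -0.00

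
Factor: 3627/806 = 2^(- 1)*3^2=9/2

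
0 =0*87290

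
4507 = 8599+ - 4092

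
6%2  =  0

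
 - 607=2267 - 2874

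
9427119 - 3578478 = 5848641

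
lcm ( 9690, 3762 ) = 319770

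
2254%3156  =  2254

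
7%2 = 1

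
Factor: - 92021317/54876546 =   -  2^( - 1 )*3^ (  -  2 )*103^( - 1 )*191^1*29599^( - 1)*481787^1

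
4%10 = 4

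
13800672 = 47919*288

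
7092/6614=1 + 239/3307 = 1.07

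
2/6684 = 1/3342 = 0.00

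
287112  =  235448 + 51664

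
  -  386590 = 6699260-7085850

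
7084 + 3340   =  10424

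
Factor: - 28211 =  - 28211^1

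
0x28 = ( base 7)55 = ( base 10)40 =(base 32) 18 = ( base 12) 34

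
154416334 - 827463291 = -673046957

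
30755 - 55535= - 24780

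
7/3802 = 7/3802=0.00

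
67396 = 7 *9628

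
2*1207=2414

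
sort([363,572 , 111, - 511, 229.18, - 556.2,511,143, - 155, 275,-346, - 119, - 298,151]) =[ - 556.2,-511, - 346, - 298, - 155, - 119,111,143, 151, 229.18,275,363, 511, 572] 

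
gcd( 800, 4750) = 50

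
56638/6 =9439+2/3 = 9439.67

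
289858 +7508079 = 7797937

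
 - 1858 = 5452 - 7310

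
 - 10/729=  - 10/729 = - 0.01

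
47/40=47/40= 1.18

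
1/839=1/839 = 0.00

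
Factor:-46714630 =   -  2^1*5^1 * 4671463^1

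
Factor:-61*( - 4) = 2^2*61^1 = 244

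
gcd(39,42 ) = 3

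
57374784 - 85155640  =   - 27780856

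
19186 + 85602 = 104788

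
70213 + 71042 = 141255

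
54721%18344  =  18033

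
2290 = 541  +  1749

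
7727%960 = 47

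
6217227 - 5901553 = 315674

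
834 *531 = 442854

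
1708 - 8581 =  - 6873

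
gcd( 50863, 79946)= 1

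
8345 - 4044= 4301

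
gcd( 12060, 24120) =12060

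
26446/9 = 2938  +  4/9  =  2938.44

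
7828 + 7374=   15202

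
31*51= 1581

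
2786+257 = 3043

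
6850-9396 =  - 2546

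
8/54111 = 8/54111 = 0.00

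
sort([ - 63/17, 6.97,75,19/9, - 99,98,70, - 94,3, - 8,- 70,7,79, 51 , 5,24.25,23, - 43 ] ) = [ - 99,-94, - 70 , - 43 ,- 8,-63/17,19/9, 3 , 5,6.97,  7,23, 24.25,51,70,75,  79,98 ]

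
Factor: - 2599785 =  - 3^2*5^1*57773^1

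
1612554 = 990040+622514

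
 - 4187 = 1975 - 6162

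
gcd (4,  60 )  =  4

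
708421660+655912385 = 1364334045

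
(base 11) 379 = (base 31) ef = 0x1C1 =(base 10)449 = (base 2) 111000001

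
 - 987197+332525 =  - 654672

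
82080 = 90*912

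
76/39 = 76/39 = 1.95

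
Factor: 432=2^4*3^3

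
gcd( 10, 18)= 2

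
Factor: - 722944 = -2^11*353^1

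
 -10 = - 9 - 1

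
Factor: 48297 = 3^1* 17^1 * 947^1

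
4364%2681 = 1683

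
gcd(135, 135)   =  135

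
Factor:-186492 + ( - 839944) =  - 2^2 *256609^1 = - 1026436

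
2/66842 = 1/33421  =  0.00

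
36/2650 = 18/1325= 0.01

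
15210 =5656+9554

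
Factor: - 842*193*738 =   -  2^2*3^2 * 41^1*193^1 * 421^1 = - 119929428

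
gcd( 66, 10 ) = 2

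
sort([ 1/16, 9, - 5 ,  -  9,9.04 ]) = [ - 9,- 5 , 1/16,9, 9.04]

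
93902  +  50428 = 144330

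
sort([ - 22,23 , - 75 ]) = [ - 75,-22,  23 ]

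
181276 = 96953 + 84323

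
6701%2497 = 1707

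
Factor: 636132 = 2^2*3^1*7^1 *7573^1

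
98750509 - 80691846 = 18058663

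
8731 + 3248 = 11979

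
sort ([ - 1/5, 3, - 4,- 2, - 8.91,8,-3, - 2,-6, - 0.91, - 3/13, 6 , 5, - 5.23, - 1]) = [ - 8.91, - 6, - 5.23, - 4, - 3, - 2,-2, - 1, - 0.91, - 3/13, - 1/5, 3, 5,6, 8 ] 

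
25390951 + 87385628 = 112776579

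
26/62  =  13/31 = 0.42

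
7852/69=113 + 55/69 = 113.80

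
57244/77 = 743+3/7 =743.43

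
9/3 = 3 = 3.00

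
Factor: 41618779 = 5519^1*  7541^1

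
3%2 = 1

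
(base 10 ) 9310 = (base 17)1f3b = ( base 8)22136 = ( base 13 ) 4312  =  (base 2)10010001011110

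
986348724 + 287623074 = 1273971798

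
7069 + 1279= 8348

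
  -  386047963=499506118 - 885554081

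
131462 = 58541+72921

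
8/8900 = 2/2225 = 0.00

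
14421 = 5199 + 9222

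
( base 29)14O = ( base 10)981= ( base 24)1gl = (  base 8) 1725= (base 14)501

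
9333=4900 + 4433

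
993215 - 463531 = 529684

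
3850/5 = 770 = 770.00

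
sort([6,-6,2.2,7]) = [-6,2.2,6, 7]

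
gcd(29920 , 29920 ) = 29920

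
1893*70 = 132510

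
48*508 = 24384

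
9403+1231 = 10634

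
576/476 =1 + 25/119 = 1.21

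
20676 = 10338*2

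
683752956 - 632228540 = 51524416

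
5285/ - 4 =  - 1322+3/4 = - 1321.25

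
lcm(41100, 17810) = 534300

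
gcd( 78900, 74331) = 3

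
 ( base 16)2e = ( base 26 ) 1K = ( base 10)46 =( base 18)2a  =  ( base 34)1c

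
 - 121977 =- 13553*9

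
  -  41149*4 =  - 164596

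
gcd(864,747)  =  9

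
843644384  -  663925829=179718555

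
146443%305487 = 146443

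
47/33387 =47/33387 = 0.00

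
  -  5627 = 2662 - 8289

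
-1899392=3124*( - 608)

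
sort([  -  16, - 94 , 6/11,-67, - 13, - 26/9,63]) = [ - 94, - 67, - 16, - 13, - 26/9,6/11,63]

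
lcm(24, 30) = 120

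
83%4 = 3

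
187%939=187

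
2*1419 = 2838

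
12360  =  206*60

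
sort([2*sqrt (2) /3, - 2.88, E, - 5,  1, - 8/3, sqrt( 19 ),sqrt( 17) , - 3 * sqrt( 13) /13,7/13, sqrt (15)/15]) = [- 5 , - 2.88,-8/3,  -  3*sqrt(13 )/13, sqrt( 15)/15, 7/13, 2*sqrt(2) /3, 1,E, sqrt(17), sqrt( 19)]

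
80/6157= 80/6157 = 0.01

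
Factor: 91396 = 2^2*73^1*313^1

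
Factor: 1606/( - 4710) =- 803/2355 = - 3^(-1 )*5^(  -  1)*11^1 * 73^1*157^( - 1 ) 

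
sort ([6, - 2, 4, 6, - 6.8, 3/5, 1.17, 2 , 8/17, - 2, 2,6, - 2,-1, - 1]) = [ -6.8, - 2, - 2, - 2, - 1, - 1, 8/17,3/5 , 1.17, 2,2, 4,6, 6, 6]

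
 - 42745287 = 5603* ( - 7629)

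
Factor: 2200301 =2200301^1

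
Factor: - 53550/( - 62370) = 85/99= 3^( - 2)*5^1*11^ ( - 1)*17^1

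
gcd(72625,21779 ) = 1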